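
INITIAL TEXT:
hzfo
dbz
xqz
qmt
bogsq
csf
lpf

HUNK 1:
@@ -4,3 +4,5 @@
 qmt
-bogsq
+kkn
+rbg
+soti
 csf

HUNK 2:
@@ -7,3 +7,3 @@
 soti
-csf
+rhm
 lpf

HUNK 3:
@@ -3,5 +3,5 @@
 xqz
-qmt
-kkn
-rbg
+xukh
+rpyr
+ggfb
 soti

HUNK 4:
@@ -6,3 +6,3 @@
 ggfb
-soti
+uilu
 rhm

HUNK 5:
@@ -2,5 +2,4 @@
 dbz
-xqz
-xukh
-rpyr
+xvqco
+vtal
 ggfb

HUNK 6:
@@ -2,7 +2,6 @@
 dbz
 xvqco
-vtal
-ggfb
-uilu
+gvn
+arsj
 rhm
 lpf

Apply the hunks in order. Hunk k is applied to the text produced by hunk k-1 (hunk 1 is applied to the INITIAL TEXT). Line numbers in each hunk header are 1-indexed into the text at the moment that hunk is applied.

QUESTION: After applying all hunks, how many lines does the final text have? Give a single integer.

Hunk 1: at line 4 remove [bogsq] add [kkn,rbg,soti] -> 9 lines: hzfo dbz xqz qmt kkn rbg soti csf lpf
Hunk 2: at line 7 remove [csf] add [rhm] -> 9 lines: hzfo dbz xqz qmt kkn rbg soti rhm lpf
Hunk 3: at line 3 remove [qmt,kkn,rbg] add [xukh,rpyr,ggfb] -> 9 lines: hzfo dbz xqz xukh rpyr ggfb soti rhm lpf
Hunk 4: at line 6 remove [soti] add [uilu] -> 9 lines: hzfo dbz xqz xukh rpyr ggfb uilu rhm lpf
Hunk 5: at line 2 remove [xqz,xukh,rpyr] add [xvqco,vtal] -> 8 lines: hzfo dbz xvqco vtal ggfb uilu rhm lpf
Hunk 6: at line 2 remove [vtal,ggfb,uilu] add [gvn,arsj] -> 7 lines: hzfo dbz xvqco gvn arsj rhm lpf
Final line count: 7

Answer: 7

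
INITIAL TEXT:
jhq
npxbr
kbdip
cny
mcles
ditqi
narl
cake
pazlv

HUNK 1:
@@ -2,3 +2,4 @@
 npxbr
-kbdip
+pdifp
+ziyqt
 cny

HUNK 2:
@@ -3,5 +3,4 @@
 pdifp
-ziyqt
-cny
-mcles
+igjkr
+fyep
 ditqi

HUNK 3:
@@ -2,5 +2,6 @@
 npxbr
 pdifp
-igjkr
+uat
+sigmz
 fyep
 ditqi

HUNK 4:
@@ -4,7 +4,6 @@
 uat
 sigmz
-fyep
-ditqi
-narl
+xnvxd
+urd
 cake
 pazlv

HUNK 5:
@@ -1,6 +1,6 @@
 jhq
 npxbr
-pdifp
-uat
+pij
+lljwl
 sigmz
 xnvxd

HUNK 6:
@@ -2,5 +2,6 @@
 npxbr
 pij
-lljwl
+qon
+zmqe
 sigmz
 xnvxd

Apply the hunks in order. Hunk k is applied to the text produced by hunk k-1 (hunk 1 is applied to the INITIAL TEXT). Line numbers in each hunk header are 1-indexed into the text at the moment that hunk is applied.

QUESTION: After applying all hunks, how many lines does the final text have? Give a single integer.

Answer: 10

Derivation:
Hunk 1: at line 2 remove [kbdip] add [pdifp,ziyqt] -> 10 lines: jhq npxbr pdifp ziyqt cny mcles ditqi narl cake pazlv
Hunk 2: at line 3 remove [ziyqt,cny,mcles] add [igjkr,fyep] -> 9 lines: jhq npxbr pdifp igjkr fyep ditqi narl cake pazlv
Hunk 3: at line 2 remove [igjkr] add [uat,sigmz] -> 10 lines: jhq npxbr pdifp uat sigmz fyep ditqi narl cake pazlv
Hunk 4: at line 4 remove [fyep,ditqi,narl] add [xnvxd,urd] -> 9 lines: jhq npxbr pdifp uat sigmz xnvxd urd cake pazlv
Hunk 5: at line 1 remove [pdifp,uat] add [pij,lljwl] -> 9 lines: jhq npxbr pij lljwl sigmz xnvxd urd cake pazlv
Hunk 6: at line 2 remove [lljwl] add [qon,zmqe] -> 10 lines: jhq npxbr pij qon zmqe sigmz xnvxd urd cake pazlv
Final line count: 10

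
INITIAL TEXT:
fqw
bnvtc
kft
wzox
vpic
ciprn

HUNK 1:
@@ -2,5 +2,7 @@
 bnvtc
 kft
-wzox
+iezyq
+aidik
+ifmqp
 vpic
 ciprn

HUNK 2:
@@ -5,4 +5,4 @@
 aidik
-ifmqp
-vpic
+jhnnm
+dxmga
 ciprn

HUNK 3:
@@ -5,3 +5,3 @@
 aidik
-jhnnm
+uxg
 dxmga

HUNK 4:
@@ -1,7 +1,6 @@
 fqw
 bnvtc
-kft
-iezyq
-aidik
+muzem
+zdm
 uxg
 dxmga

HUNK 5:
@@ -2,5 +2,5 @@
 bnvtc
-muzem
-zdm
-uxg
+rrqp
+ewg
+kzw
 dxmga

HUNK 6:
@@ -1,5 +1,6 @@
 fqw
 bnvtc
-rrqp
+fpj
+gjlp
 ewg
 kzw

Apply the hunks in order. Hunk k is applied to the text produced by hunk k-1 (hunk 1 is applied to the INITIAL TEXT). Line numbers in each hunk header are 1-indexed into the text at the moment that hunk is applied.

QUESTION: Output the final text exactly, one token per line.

Hunk 1: at line 2 remove [wzox] add [iezyq,aidik,ifmqp] -> 8 lines: fqw bnvtc kft iezyq aidik ifmqp vpic ciprn
Hunk 2: at line 5 remove [ifmqp,vpic] add [jhnnm,dxmga] -> 8 lines: fqw bnvtc kft iezyq aidik jhnnm dxmga ciprn
Hunk 3: at line 5 remove [jhnnm] add [uxg] -> 8 lines: fqw bnvtc kft iezyq aidik uxg dxmga ciprn
Hunk 4: at line 1 remove [kft,iezyq,aidik] add [muzem,zdm] -> 7 lines: fqw bnvtc muzem zdm uxg dxmga ciprn
Hunk 5: at line 2 remove [muzem,zdm,uxg] add [rrqp,ewg,kzw] -> 7 lines: fqw bnvtc rrqp ewg kzw dxmga ciprn
Hunk 6: at line 1 remove [rrqp] add [fpj,gjlp] -> 8 lines: fqw bnvtc fpj gjlp ewg kzw dxmga ciprn

Answer: fqw
bnvtc
fpj
gjlp
ewg
kzw
dxmga
ciprn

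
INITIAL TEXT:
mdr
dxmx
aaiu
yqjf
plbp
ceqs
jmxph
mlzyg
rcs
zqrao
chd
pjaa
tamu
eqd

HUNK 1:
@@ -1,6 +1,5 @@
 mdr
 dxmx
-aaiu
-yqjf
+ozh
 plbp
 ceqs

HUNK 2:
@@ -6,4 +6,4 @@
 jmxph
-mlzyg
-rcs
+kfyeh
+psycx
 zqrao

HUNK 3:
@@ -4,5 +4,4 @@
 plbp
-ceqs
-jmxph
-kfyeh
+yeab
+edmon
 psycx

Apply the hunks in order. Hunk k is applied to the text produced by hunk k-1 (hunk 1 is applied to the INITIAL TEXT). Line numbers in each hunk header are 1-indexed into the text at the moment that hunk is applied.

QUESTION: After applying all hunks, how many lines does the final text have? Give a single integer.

Hunk 1: at line 1 remove [aaiu,yqjf] add [ozh] -> 13 lines: mdr dxmx ozh plbp ceqs jmxph mlzyg rcs zqrao chd pjaa tamu eqd
Hunk 2: at line 6 remove [mlzyg,rcs] add [kfyeh,psycx] -> 13 lines: mdr dxmx ozh plbp ceqs jmxph kfyeh psycx zqrao chd pjaa tamu eqd
Hunk 3: at line 4 remove [ceqs,jmxph,kfyeh] add [yeab,edmon] -> 12 lines: mdr dxmx ozh plbp yeab edmon psycx zqrao chd pjaa tamu eqd
Final line count: 12

Answer: 12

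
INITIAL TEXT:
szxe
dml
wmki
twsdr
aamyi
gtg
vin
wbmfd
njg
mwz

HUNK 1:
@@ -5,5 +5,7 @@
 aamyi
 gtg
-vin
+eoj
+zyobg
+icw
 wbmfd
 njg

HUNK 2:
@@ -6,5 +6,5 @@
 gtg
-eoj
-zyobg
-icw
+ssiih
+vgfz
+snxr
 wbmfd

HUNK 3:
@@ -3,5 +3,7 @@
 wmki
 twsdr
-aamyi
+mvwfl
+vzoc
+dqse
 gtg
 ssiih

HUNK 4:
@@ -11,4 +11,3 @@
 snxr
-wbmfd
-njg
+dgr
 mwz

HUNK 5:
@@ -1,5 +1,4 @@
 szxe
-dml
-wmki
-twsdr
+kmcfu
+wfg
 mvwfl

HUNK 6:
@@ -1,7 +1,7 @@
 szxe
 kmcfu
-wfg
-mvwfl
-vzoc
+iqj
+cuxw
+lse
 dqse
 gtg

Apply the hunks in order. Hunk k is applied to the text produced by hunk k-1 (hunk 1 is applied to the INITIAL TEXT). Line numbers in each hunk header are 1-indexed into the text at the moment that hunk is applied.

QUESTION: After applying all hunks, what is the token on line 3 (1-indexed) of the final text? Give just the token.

Answer: iqj

Derivation:
Hunk 1: at line 5 remove [vin] add [eoj,zyobg,icw] -> 12 lines: szxe dml wmki twsdr aamyi gtg eoj zyobg icw wbmfd njg mwz
Hunk 2: at line 6 remove [eoj,zyobg,icw] add [ssiih,vgfz,snxr] -> 12 lines: szxe dml wmki twsdr aamyi gtg ssiih vgfz snxr wbmfd njg mwz
Hunk 3: at line 3 remove [aamyi] add [mvwfl,vzoc,dqse] -> 14 lines: szxe dml wmki twsdr mvwfl vzoc dqse gtg ssiih vgfz snxr wbmfd njg mwz
Hunk 4: at line 11 remove [wbmfd,njg] add [dgr] -> 13 lines: szxe dml wmki twsdr mvwfl vzoc dqse gtg ssiih vgfz snxr dgr mwz
Hunk 5: at line 1 remove [dml,wmki,twsdr] add [kmcfu,wfg] -> 12 lines: szxe kmcfu wfg mvwfl vzoc dqse gtg ssiih vgfz snxr dgr mwz
Hunk 6: at line 1 remove [wfg,mvwfl,vzoc] add [iqj,cuxw,lse] -> 12 lines: szxe kmcfu iqj cuxw lse dqse gtg ssiih vgfz snxr dgr mwz
Final line 3: iqj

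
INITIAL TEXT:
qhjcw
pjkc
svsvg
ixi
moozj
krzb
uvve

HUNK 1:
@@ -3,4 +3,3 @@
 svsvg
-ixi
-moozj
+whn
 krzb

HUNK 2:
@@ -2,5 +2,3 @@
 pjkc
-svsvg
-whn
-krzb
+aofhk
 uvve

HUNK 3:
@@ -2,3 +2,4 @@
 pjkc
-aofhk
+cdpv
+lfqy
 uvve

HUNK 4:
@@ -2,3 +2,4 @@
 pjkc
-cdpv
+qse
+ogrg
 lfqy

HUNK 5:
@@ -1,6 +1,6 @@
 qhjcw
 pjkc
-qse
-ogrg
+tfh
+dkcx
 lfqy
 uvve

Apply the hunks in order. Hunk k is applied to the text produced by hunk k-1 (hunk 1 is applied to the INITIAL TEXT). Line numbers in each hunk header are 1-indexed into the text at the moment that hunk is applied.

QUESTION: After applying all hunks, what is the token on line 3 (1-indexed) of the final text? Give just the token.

Answer: tfh

Derivation:
Hunk 1: at line 3 remove [ixi,moozj] add [whn] -> 6 lines: qhjcw pjkc svsvg whn krzb uvve
Hunk 2: at line 2 remove [svsvg,whn,krzb] add [aofhk] -> 4 lines: qhjcw pjkc aofhk uvve
Hunk 3: at line 2 remove [aofhk] add [cdpv,lfqy] -> 5 lines: qhjcw pjkc cdpv lfqy uvve
Hunk 4: at line 2 remove [cdpv] add [qse,ogrg] -> 6 lines: qhjcw pjkc qse ogrg lfqy uvve
Hunk 5: at line 1 remove [qse,ogrg] add [tfh,dkcx] -> 6 lines: qhjcw pjkc tfh dkcx lfqy uvve
Final line 3: tfh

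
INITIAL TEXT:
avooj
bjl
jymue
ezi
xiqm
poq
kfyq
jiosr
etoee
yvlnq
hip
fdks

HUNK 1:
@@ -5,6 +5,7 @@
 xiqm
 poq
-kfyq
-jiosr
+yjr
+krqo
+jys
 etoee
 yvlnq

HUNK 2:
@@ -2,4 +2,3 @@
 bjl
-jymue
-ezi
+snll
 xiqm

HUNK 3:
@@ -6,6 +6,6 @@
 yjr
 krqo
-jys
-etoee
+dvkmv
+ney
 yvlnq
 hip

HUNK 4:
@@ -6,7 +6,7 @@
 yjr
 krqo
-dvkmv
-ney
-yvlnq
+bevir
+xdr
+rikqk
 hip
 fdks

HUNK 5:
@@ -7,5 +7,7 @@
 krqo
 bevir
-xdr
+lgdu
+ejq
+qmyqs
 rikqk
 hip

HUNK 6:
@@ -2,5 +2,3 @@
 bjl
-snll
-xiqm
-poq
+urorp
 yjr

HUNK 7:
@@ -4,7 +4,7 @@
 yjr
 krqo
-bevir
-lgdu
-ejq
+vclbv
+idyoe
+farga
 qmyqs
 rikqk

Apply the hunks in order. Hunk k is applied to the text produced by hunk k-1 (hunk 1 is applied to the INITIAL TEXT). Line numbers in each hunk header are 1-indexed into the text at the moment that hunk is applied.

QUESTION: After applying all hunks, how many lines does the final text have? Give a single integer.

Hunk 1: at line 5 remove [kfyq,jiosr] add [yjr,krqo,jys] -> 13 lines: avooj bjl jymue ezi xiqm poq yjr krqo jys etoee yvlnq hip fdks
Hunk 2: at line 2 remove [jymue,ezi] add [snll] -> 12 lines: avooj bjl snll xiqm poq yjr krqo jys etoee yvlnq hip fdks
Hunk 3: at line 6 remove [jys,etoee] add [dvkmv,ney] -> 12 lines: avooj bjl snll xiqm poq yjr krqo dvkmv ney yvlnq hip fdks
Hunk 4: at line 6 remove [dvkmv,ney,yvlnq] add [bevir,xdr,rikqk] -> 12 lines: avooj bjl snll xiqm poq yjr krqo bevir xdr rikqk hip fdks
Hunk 5: at line 7 remove [xdr] add [lgdu,ejq,qmyqs] -> 14 lines: avooj bjl snll xiqm poq yjr krqo bevir lgdu ejq qmyqs rikqk hip fdks
Hunk 6: at line 2 remove [snll,xiqm,poq] add [urorp] -> 12 lines: avooj bjl urorp yjr krqo bevir lgdu ejq qmyqs rikqk hip fdks
Hunk 7: at line 4 remove [bevir,lgdu,ejq] add [vclbv,idyoe,farga] -> 12 lines: avooj bjl urorp yjr krqo vclbv idyoe farga qmyqs rikqk hip fdks
Final line count: 12

Answer: 12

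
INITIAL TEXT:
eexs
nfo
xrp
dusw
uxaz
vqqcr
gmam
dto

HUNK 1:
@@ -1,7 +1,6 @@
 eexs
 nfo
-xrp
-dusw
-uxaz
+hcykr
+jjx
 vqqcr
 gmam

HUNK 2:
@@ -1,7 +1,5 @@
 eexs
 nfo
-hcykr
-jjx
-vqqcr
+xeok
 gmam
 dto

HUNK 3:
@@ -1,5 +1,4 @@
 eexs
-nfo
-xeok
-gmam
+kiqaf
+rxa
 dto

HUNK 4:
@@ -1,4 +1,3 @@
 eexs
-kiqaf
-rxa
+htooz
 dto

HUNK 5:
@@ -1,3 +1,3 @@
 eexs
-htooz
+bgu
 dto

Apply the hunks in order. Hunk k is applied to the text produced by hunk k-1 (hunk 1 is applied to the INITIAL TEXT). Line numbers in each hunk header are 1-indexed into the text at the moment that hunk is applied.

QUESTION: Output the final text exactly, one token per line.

Answer: eexs
bgu
dto

Derivation:
Hunk 1: at line 1 remove [xrp,dusw,uxaz] add [hcykr,jjx] -> 7 lines: eexs nfo hcykr jjx vqqcr gmam dto
Hunk 2: at line 1 remove [hcykr,jjx,vqqcr] add [xeok] -> 5 lines: eexs nfo xeok gmam dto
Hunk 3: at line 1 remove [nfo,xeok,gmam] add [kiqaf,rxa] -> 4 lines: eexs kiqaf rxa dto
Hunk 4: at line 1 remove [kiqaf,rxa] add [htooz] -> 3 lines: eexs htooz dto
Hunk 5: at line 1 remove [htooz] add [bgu] -> 3 lines: eexs bgu dto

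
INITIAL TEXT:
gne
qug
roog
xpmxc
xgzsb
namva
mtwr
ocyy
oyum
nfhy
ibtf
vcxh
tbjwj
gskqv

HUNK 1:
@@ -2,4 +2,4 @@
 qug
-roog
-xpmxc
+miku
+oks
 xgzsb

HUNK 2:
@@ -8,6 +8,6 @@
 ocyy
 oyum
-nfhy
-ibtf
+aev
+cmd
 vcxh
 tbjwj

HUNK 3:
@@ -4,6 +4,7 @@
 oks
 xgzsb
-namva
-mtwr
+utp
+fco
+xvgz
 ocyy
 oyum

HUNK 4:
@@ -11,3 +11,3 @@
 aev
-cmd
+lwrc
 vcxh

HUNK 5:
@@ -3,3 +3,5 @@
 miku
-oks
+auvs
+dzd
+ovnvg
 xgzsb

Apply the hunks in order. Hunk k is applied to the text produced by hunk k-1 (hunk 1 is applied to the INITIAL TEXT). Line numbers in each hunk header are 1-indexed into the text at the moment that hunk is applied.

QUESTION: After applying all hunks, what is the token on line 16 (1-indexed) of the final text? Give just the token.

Hunk 1: at line 2 remove [roog,xpmxc] add [miku,oks] -> 14 lines: gne qug miku oks xgzsb namva mtwr ocyy oyum nfhy ibtf vcxh tbjwj gskqv
Hunk 2: at line 8 remove [nfhy,ibtf] add [aev,cmd] -> 14 lines: gne qug miku oks xgzsb namva mtwr ocyy oyum aev cmd vcxh tbjwj gskqv
Hunk 3: at line 4 remove [namva,mtwr] add [utp,fco,xvgz] -> 15 lines: gne qug miku oks xgzsb utp fco xvgz ocyy oyum aev cmd vcxh tbjwj gskqv
Hunk 4: at line 11 remove [cmd] add [lwrc] -> 15 lines: gne qug miku oks xgzsb utp fco xvgz ocyy oyum aev lwrc vcxh tbjwj gskqv
Hunk 5: at line 3 remove [oks] add [auvs,dzd,ovnvg] -> 17 lines: gne qug miku auvs dzd ovnvg xgzsb utp fco xvgz ocyy oyum aev lwrc vcxh tbjwj gskqv
Final line 16: tbjwj

Answer: tbjwj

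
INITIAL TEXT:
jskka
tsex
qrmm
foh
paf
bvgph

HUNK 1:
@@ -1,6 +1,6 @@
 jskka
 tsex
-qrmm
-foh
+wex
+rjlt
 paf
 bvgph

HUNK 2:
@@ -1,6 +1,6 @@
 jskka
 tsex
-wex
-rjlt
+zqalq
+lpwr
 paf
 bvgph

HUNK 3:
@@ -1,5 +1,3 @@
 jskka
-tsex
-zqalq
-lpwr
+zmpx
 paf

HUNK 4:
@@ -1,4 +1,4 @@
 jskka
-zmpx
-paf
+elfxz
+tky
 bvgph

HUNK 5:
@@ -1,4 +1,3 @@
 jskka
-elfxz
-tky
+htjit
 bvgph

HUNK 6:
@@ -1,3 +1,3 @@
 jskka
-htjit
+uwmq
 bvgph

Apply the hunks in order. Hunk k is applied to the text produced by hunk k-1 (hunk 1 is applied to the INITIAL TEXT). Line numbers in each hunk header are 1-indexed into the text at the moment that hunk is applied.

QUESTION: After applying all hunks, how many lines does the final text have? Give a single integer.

Answer: 3

Derivation:
Hunk 1: at line 1 remove [qrmm,foh] add [wex,rjlt] -> 6 lines: jskka tsex wex rjlt paf bvgph
Hunk 2: at line 1 remove [wex,rjlt] add [zqalq,lpwr] -> 6 lines: jskka tsex zqalq lpwr paf bvgph
Hunk 3: at line 1 remove [tsex,zqalq,lpwr] add [zmpx] -> 4 lines: jskka zmpx paf bvgph
Hunk 4: at line 1 remove [zmpx,paf] add [elfxz,tky] -> 4 lines: jskka elfxz tky bvgph
Hunk 5: at line 1 remove [elfxz,tky] add [htjit] -> 3 lines: jskka htjit bvgph
Hunk 6: at line 1 remove [htjit] add [uwmq] -> 3 lines: jskka uwmq bvgph
Final line count: 3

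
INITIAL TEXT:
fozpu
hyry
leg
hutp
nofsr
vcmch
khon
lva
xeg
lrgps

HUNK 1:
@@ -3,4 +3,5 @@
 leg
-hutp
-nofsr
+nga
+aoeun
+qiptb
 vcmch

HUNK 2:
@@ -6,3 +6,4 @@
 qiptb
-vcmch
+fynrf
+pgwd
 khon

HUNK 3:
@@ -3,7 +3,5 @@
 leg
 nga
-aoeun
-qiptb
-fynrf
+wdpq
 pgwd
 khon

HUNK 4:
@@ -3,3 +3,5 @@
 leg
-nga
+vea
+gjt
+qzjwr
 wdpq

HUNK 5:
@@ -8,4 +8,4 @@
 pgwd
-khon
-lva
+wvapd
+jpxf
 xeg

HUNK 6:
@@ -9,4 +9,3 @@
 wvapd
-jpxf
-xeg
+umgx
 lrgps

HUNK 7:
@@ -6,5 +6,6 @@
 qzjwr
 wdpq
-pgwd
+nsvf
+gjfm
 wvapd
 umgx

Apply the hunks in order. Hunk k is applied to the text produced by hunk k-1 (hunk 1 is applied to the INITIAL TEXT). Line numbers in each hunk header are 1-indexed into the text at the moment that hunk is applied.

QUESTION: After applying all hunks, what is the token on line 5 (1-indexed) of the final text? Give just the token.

Answer: gjt

Derivation:
Hunk 1: at line 3 remove [hutp,nofsr] add [nga,aoeun,qiptb] -> 11 lines: fozpu hyry leg nga aoeun qiptb vcmch khon lva xeg lrgps
Hunk 2: at line 6 remove [vcmch] add [fynrf,pgwd] -> 12 lines: fozpu hyry leg nga aoeun qiptb fynrf pgwd khon lva xeg lrgps
Hunk 3: at line 3 remove [aoeun,qiptb,fynrf] add [wdpq] -> 10 lines: fozpu hyry leg nga wdpq pgwd khon lva xeg lrgps
Hunk 4: at line 3 remove [nga] add [vea,gjt,qzjwr] -> 12 lines: fozpu hyry leg vea gjt qzjwr wdpq pgwd khon lva xeg lrgps
Hunk 5: at line 8 remove [khon,lva] add [wvapd,jpxf] -> 12 lines: fozpu hyry leg vea gjt qzjwr wdpq pgwd wvapd jpxf xeg lrgps
Hunk 6: at line 9 remove [jpxf,xeg] add [umgx] -> 11 lines: fozpu hyry leg vea gjt qzjwr wdpq pgwd wvapd umgx lrgps
Hunk 7: at line 6 remove [pgwd] add [nsvf,gjfm] -> 12 lines: fozpu hyry leg vea gjt qzjwr wdpq nsvf gjfm wvapd umgx lrgps
Final line 5: gjt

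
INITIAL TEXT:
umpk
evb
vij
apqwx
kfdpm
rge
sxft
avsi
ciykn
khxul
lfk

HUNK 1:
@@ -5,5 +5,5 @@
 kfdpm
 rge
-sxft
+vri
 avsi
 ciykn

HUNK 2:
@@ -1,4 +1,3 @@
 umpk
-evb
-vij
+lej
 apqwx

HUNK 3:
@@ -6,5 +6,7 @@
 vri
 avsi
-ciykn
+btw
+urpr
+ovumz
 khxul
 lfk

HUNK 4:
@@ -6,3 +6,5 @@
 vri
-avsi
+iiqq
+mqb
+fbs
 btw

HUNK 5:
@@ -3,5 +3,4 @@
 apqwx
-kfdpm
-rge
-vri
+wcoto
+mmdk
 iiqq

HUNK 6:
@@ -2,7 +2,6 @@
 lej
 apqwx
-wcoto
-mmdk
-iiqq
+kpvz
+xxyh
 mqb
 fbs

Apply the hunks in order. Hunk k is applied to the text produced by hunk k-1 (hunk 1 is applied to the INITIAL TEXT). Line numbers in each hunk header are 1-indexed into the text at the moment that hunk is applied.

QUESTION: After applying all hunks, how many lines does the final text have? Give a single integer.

Answer: 12

Derivation:
Hunk 1: at line 5 remove [sxft] add [vri] -> 11 lines: umpk evb vij apqwx kfdpm rge vri avsi ciykn khxul lfk
Hunk 2: at line 1 remove [evb,vij] add [lej] -> 10 lines: umpk lej apqwx kfdpm rge vri avsi ciykn khxul lfk
Hunk 3: at line 6 remove [ciykn] add [btw,urpr,ovumz] -> 12 lines: umpk lej apqwx kfdpm rge vri avsi btw urpr ovumz khxul lfk
Hunk 4: at line 6 remove [avsi] add [iiqq,mqb,fbs] -> 14 lines: umpk lej apqwx kfdpm rge vri iiqq mqb fbs btw urpr ovumz khxul lfk
Hunk 5: at line 3 remove [kfdpm,rge,vri] add [wcoto,mmdk] -> 13 lines: umpk lej apqwx wcoto mmdk iiqq mqb fbs btw urpr ovumz khxul lfk
Hunk 6: at line 2 remove [wcoto,mmdk,iiqq] add [kpvz,xxyh] -> 12 lines: umpk lej apqwx kpvz xxyh mqb fbs btw urpr ovumz khxul lfk
Final line count: 12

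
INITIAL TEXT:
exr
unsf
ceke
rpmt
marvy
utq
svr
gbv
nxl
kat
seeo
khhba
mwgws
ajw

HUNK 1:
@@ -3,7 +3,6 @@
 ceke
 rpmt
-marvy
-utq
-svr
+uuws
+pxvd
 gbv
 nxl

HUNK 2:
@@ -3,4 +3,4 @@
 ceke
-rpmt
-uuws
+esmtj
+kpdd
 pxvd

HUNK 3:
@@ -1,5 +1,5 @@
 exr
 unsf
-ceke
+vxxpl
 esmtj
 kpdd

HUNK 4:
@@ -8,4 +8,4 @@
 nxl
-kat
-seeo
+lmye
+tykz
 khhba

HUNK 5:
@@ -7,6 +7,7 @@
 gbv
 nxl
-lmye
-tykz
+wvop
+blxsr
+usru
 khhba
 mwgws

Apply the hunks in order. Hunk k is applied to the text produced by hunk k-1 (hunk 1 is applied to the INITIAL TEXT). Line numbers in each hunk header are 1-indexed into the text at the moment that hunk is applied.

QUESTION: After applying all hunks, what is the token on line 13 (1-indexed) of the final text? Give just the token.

Answer: mwgws

Derivation:
Hunk 1: at line 3 remove [marvy,utq,svr] add [uuws,pxvd] -> 13 lines: exr unsf ceke rpmt uuws pxvd gbv nxl kat seeo khhba mwgws ajw
Hunk 2: at line 3 remove [rpmt,uuws] add [esmtj,kpdd] -> 13 lines: exr unsf ceke esmtj kpdd pxvd gbv nxl kat seeo khhba mwgws ajw
Hunk 3: at line 1 remove [ceke] add [vxxpl] -> 13 lines: exr unsf vxxpl esmtj kpdd pxvd gbv nxl kat seeo khhba mwgws ajw
Hunk 4: at line 8 remove [kat,seeo] add [lmye,tykz] -> 13 lines: exr unsf vxxpl esmtj kpdd pxvd gbv nxl lmye tykz khhba mwgws ajw
Hunk 5: at line 7 remove [lmye,tykz] add [wvop,blxsr,usru] -> 14 lines: exr unsf vxxpl esmtj kpdd pxvd gbv nxl wvop blxsr usru khhba mwgws ajw
Final line 13: mwgws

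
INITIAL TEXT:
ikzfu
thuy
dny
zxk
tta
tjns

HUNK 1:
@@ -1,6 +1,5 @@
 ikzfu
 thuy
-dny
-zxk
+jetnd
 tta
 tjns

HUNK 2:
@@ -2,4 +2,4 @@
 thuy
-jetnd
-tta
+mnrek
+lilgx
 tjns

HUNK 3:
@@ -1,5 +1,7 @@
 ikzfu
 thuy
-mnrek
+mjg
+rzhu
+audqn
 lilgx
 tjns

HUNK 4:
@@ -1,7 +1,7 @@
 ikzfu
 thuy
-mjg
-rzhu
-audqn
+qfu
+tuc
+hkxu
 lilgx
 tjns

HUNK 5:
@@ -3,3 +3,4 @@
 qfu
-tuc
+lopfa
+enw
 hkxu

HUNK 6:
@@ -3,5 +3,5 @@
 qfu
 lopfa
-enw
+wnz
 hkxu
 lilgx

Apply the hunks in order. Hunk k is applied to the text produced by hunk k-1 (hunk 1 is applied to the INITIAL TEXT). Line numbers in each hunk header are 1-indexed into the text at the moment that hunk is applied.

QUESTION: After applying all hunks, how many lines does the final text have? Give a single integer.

Answer: 8

Derivation:
Hunk 1: at line 1 remove [dny,zxk] add [jetnd] -> 5 lines: ikzfu thuy jetnd tta tjns
Hunk 2: at line 2 remove [jetnd,tta] add [mnrek,lilgx] -> 5 lines: ikzfu thuy mnrek lilgx tjns
Hunk 3: at line 1 remove [mnrek] add [mjg,rzhu,audqn] -> 7 lines: ikzfu thuy mjg rzhu audqn lilgx tjns
Hunk 4: at line 1 remove [mjg,rzhu,audqn] add [qfu,tuc,hkxu] -> 7 lines: ikzfu thuy qfu tuc hkxu lilgx tjns
Hunk 5: at line 3 remove [tuc] add [lopfa,enw] -> 8 lines: ikzfu thuy qfu lopfa enw hkxu lilgx tjns
Hunk 6: at line 3 remove [enw] add [wnz] -> 8 lines: ikzfu thuy qfu lopfa wnz hkxu lilgx tjns
Final line count: 8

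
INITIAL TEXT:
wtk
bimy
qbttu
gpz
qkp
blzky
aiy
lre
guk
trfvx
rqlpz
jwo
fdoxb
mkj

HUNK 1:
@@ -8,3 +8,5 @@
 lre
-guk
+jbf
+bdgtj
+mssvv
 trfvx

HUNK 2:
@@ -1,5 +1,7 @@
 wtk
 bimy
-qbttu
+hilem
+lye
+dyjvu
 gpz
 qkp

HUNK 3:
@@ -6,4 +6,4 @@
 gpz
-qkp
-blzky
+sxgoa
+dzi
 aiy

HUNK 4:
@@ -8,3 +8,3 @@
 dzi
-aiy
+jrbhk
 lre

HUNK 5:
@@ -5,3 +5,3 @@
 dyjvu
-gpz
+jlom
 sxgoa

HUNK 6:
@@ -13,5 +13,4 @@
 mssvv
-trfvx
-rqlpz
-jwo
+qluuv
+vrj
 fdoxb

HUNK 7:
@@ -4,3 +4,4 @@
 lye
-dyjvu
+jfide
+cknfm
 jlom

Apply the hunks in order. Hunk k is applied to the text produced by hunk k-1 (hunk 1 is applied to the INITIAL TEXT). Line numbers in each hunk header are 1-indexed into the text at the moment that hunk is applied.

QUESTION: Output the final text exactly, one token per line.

Answer: wtk
bimy
hilem
lye
jfide
cknfm
jlom
sxgoa
dzi
jrbhk
lre
jbf
bdgtj
mssvv
qluuv
vrj
fdoxb
mkj

Derivation:
Hunk 1: at line 8 remove [guk] add [jbf,bdgtj,mssvv] -> 16 lines: wtk bimy qbttu gpz qkp blzky aiy lre jbf bdgtj mssvv trfvx rqlpz jwo fdoxb mkj
Hunk 2: at line 1 remove [qbttu] add [hilem,lye,dyjvu] -> 18 lines: wtk bimy hilem lye dyjvu gpz qkp blzky aiy lre jbf bdgtj mssvv trfvx rqlpz jwo fdoxb mkj
Hunk 3: at line 6 remove [qkp,blzky] add [sxgoa,dzi] -> 18 lines: wtk bimy hilem lye dyjvu gpz sxgoa dzi aiy lre jbf bdgtj mssvv trfvx rqlpz jwo fdoxb mkj
Hunk 4: at line 8 remove [aiy] add [jrbhk] -> 18 lines: wtk bimy hilem lye dyjvu gpz sxgoa dzi jrbhk lre jbf bdgtj mssvv trfvx rqlpz jwo fdoxb mkj
Hunk 5: at line 5 remove [gpz] add [jlom] -> 18 lines: wtk bimy hilem lye dyjvu jlom sxgoa dzi jrbhk lre jbf bdgtj mssvv trfvx rqlpz jwo fdoxb mkj
Hunk 6: at line 13 remove [trfvx,rqlpz,jwo] add [qluuv,vrj] -> 17 lines: wtk bimy hilem lye dyjvu jlom sxgoa dzi jrbhk lre jbf bdgtj mssvv qluuv vrj fdoxb mkj
Hunk 7: at line 4 remove [dyjvu] add [jfide,cknfm] -> 18 lines: wtk bimy hilem lye jfide cknfm jlom sxgoa dzi jrbhk lre jbf bdgtj mssvv qluuv vrj fdoxb mkj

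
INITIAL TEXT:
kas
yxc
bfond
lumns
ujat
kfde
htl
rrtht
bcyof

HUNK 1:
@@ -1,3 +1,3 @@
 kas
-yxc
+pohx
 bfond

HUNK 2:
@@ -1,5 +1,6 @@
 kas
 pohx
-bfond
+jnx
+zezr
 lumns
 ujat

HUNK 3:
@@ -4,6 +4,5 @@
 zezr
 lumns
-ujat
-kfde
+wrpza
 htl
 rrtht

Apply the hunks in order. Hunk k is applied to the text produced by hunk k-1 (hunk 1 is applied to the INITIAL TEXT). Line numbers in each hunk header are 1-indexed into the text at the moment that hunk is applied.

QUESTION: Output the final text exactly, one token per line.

Answer: kas
pohx
jnx
zezr
lumns
wrpza
htl
rrtht
bcyof

Derivation:
Hunk 1: at line 1 remove [yxc] add [pohx] -> 9 lines: kas pohx bfond lumns ujat kfde htl rrtht bcyof
Hunk 2: at line 1 remove [bfond] add [jnx,zezr] -> 10 lines: kas pohx jnx zezr lumns ujat kfde htl rrtht bcyof
Hunk 3: at line 4 remove [ujat,kfde] add [wrpza] -> 9 lines: kas pohx jnx zezr lumns wrpza htl rrtht bcyof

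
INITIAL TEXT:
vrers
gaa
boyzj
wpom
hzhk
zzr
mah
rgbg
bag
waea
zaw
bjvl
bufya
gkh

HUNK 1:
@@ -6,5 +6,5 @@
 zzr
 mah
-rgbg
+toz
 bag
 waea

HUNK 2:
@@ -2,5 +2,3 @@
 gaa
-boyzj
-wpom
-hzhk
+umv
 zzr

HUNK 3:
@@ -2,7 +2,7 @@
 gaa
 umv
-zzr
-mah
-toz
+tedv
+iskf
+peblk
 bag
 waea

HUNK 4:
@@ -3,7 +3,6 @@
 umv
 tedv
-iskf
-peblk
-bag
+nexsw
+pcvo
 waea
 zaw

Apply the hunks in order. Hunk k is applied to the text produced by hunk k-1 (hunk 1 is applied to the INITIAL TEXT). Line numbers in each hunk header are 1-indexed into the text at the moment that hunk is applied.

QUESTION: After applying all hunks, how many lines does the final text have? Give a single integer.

Answer: 11

Derivation:
Hunk 1: at line 6 remove [rgbg] add [toz] -> 14 lines: vrers gaa boyzj wpom hzhk zzr mah toz bag waea zaw bjvl bufya gkh
Hunk 2: at line 2 remove [boyzj,wpom,hzhk] add [umv] -> 12 lines: vrers gaa umv zzr mah toz bag waea zaw bjvl bufya gkh
Hunk 3: at line 2 remove [zzr,mah,toz] add [tedv,iskf,peblk] -> 12 lines: vrers gaa umv tedv iskf peblk bag waea zaw bjvl bufya gkh
Hunk 4: at line 3 remove [iskf,peblk,bag] add [nexsw,pcvo] -> 11 lines: vrers gaa umv tedv nexsw pcvo waea zaw bjvl bufya gkh
Final line count: 11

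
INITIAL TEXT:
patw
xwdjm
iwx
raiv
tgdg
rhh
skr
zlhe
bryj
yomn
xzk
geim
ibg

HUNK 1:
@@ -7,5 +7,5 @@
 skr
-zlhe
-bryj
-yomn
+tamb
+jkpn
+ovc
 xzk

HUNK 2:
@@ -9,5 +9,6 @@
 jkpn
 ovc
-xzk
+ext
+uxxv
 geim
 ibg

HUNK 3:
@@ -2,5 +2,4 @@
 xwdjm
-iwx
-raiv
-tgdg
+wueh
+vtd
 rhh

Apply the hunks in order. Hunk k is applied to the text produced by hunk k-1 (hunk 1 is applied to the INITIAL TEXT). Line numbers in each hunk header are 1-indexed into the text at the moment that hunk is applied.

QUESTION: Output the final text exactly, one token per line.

Hunk 1: at line 7 remove [zlhe,bryj,yomn] add [tamb,jkpn,ovc] -> 13 lines: patw xwdjm iwx raiv tgdg rhh skr tamb jkpn ovc xzk geim ibg
Hunk 2: at line 9 remove [xzk] add [ext,uxxv] -> 14 lines: patw xwdjm iwx raiv tgdg rhh skr tamb jkpn ovc ext uxxv geim ibg
Hunk 3: at line 2 remove [iwx,raiv,tgdg] add [wueh,vtd] -> 13 lines: patw xwdjm wueh vtd rhh skr tamb jkpn ovc ext uxxv geim ibg

Answer: patw
xwdjm
wueh
vtd
rhh
skr
tamb
jkpn
ovc
ext
uxxv
geim
ibg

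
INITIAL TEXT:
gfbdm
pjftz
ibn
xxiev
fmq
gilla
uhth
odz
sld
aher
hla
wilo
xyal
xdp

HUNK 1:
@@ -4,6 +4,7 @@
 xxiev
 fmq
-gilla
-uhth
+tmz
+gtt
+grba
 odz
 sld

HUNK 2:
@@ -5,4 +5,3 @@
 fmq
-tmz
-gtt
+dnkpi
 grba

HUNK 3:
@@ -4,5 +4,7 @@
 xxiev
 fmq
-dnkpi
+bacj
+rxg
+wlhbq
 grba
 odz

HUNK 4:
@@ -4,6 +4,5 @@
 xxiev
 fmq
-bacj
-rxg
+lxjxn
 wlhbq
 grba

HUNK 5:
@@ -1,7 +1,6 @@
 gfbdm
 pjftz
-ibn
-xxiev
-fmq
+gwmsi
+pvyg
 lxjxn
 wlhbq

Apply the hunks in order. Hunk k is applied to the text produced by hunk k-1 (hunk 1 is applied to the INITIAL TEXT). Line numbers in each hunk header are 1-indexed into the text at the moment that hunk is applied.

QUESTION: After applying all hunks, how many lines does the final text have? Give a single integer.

Hunk 1: at line 4 remove [gilla,uhth] add [tmz,gtt,grba] -> 15 lines: gfbdm pjftz ibn xxiev fmq tmz gtt grba odz sld aher hla wilo xyal xdp
Hunk 2: at line 5 remove [tmz,gtt] add [dnkpi] -> 14 lines: gfbdm pjftz ibn xxiev fmq dnkpi grba odz sld aher hla wilo xyal xdp
Hunk 3: at line 4 remove [dnkpi] add [bacj,rxg,wlhbq] -> 16 lines: gfbdm pjftz ibn xxiev fmq bacj rxg wlhbq grba odz sld aher hla wilo xyal xdp
Hunk 4: at line 4 remove [bacj,rxg] add [lxjxn] -> 15 lines: gfbdm pjftz ibn xxiev fmq lxjxn wlhbq grba odz sld aher hla wilo xyal xdp
Hunk 5: at line 1 remove [ibn,xxiev,fmq] add [gwmsi,pvyg] -> 14 lines: gfbdm pjftz gwmsi pvyg lxjxn wlhbq grba odz sld aher hla wilo xyal xdp
Final line count: 14

Answer: 14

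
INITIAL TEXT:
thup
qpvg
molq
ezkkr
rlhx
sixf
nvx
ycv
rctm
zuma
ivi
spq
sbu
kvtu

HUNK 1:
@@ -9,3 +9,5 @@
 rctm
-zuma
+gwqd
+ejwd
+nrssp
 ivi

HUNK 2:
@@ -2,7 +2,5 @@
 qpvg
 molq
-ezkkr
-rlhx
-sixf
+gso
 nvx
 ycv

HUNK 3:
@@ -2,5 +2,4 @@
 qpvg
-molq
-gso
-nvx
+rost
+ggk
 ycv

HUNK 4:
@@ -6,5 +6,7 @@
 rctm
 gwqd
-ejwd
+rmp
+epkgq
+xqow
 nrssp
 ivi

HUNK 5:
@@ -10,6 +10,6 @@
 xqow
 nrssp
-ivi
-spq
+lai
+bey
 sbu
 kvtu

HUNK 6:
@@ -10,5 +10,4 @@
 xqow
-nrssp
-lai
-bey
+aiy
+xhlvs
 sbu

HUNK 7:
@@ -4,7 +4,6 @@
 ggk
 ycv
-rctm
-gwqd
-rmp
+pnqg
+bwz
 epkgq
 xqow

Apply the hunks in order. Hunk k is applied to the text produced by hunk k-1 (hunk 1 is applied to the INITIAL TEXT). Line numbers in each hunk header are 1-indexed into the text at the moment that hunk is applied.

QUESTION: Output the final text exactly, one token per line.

Hunk 1: at line 9 remove [zuma] add [gwqd,ejwd,nrssp] -> 16 lines: thup qpvg molq ezkkr rlhx sixf nvx ycv rctm gwqd ejwd nrssp ivi spq sbu kvtu
Hunk 2: at line 2 remove [ezkkr,rlhx,sixf] add [gso] -> 14 lines: thup qpvg molq gso nvx ycv rctm gwqd ejwd nrssp ivi spq sbu kvtu
Hunk 3: at line 2 remove [molq,gso,nvx] add [rost,ggk] -> 13 lines: thup qpvg rost ggk ycv rctm gwqd ejwd nrssp ivi spq sbu kvtu
Hunk 4: at line 6 remove [ejwd] add [rmp,epkgq,xqow] -> 15 lines: thup qpvg rost ggk ycv rctm gwqd rmp epkgq xqow nrssp ivi spq sbu kvtu
Hunk 5: at line 10 remove [ivi,spq] add [lai,bey] -> 15 lines: thup qpvg rost ggk ycv rctm gwqd rmp epkgq xqow nrssp lai bey sbu kvtu
Hunk 6: at line 10 remove [nrssp,lai,bey] add [aiy,xhlvs] -> 14 lines: thup qpvg rost ggk ycv rctm gwqd rmp epkgq xqow aiy xhlvs sbu kvtu
Hunk 7: at line 4 remove [rctm,gwqd,rmp] add [pnqg,bwz] -> 13 lines: thup qpvg rost ggk ycv pnqg bwz epkgq xqow aiy xhlvs sbu kvtu

Answer: thup
qpvg
rost
ggk
ycv
pnqg
bwz
epkgq
xqow
aiy
xhlvs
sbu
kvtu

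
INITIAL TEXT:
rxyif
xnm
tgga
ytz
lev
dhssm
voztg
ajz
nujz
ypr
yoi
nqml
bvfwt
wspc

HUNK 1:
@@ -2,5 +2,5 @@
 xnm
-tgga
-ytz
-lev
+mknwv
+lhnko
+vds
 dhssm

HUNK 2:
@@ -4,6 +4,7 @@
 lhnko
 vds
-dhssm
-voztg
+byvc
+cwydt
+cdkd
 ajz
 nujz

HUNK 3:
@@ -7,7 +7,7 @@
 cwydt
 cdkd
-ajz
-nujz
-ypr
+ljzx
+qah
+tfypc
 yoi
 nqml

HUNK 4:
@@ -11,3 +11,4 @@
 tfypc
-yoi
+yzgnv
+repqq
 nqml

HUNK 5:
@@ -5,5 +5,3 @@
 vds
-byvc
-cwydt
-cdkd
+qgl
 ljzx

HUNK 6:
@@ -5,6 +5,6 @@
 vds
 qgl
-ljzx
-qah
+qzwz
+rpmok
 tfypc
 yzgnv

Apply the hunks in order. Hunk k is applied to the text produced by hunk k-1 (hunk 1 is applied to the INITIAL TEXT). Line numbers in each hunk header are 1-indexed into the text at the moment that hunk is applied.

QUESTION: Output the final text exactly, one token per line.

Answer: rxyif
xnm
mknwv
lhnko
vds
qgl
qzwz
rpmok
tfypc
yzgnv
repqq
nqml
bvfwt
wspc

Derivation:
Hunk 1: at line 2 remove [tgga,ytz,lev] add [mknwv,lhnko,vds] -> 14 lines: rxyif xnm mknwv lhnko vds dhssm voztg ajz nujz ypr yoi nqml bvfwt wspc
Hunk 2: at line 4 remove [dhssm,voztg] add [byvc,cwydt,cdkd] -> 15 lines: rxyif xnm mknwv lhnko vds byvc cwydt cdkd ajz nujz ypr yoi nqml bvfwt wspc
Hunk 3: at line 7 remove [ajz,nujz,ypr] add [ljzx,qah,tfypc] -> 15 lines: rxyif xnm mknwv lhnko vds byvc cwydt cdkd ljzx qah tfypc yoi nqml bvfwt wspc
Hunk 4: at line 11 remove [yoi] add [yzgnv,repqq] -> 16 lines: rxyif xnm mknwv lhnko vds byvc cwydt cdkd ljzx qah tfypc yzgnv repqq nqml bvfwt wspc
Hunk 5: at line 5 remove [byvc,cwydt,cdkd] add [qgl] -> 14 lines: rxyif xnm mknwv lhnko vds qgl ljzx qah tfypc yzgnv repqq nqml bvfwt wspc
Hunk 6: at line 5 remove [ljzx,qah] add [qzwz,rpmok] -> 14 lines: rxyif xnm mknwv lhnko vds qgl qzwz rpmok tfypc yzgnv repqq nqml bvfwt wspc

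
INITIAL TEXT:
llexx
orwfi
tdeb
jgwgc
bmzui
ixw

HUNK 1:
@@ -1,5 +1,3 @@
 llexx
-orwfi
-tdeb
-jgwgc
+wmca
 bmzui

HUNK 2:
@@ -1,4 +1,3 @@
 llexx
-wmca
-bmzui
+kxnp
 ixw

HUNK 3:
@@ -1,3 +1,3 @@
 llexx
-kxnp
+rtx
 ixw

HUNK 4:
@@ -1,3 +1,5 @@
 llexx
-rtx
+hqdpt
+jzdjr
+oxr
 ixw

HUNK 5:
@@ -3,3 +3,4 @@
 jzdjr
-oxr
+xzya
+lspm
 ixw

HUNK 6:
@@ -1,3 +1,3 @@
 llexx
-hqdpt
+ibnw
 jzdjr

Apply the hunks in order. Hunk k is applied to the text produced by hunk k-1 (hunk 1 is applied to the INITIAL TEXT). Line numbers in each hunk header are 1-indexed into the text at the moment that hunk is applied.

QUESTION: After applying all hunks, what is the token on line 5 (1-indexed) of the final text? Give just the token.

Answer: lspm

Derivation:
Hunk 1: at line 1 remove [orwfi,tdeb,jgwgc] add [wmca] -> 4 lines: llexx wmca bmzui ixw
Hunk 2: at line 1 remove [wmca,bmzui] add [kxnp] -> 3 lines: llexx kxnp ixw
Hunk 3: at line 1 remove [kxnp] add [rtx] -> 3 lines: llexx rtx ixw
Hunk 4: at line 1 remove [rtx] add [hqdpt,jzdjr,oxr] -> 5 lines: llexx hqdpt jzdjr oxr ixw
Hunk 5: at line 3 remove [oxr] add [xzya,lspm] -> 6 lines: llexx hqdpt jzdjr xzya lspm ixw
Hunk 6: at line 1 remove [hqdpt] add [ibnw] -> 6 lines: llexx ibnw jzdjr xzya lspm ixw
Final line 5: lspm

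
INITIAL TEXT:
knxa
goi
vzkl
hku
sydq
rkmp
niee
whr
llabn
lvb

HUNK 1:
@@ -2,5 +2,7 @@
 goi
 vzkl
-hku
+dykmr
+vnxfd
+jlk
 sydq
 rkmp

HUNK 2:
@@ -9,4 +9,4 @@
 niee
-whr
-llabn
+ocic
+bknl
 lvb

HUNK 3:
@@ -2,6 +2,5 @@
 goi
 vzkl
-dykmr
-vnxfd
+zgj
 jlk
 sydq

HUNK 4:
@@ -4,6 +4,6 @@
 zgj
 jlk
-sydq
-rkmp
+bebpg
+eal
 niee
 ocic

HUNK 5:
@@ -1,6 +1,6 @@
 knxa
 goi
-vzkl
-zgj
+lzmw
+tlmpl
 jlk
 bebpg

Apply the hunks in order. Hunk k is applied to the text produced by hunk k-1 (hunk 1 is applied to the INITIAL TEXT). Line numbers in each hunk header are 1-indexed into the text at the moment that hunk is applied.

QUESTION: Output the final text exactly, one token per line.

Answer: knxa
goi
lzmw
tlmpl
jlk
bebpg
eal
niee
ocic
bknl
lvb

Derivation:
Hunk 1: at line 2 remove [hku] add [dykmr,vnxfd,jlk] -> 12 lines: knxa goi vzkl dykmr vnxfd jlk sydq rkmp niee whr llabn lvb
Hunk 2: at line 9 remove [whr,llabn] add [ocic,bknl] -> 12 lines: knxa goi vzkl dykmr vnxfd jlk sydq rkmp niee ocic bknl lvb
Hunk 3: at line 2 remove [dykmr,vnxfd] add [zgj] -> 11 lines: knxa goi vzkl zgj jlk sydq rkmp niee ocic bknl lvb
Hunk 4: at line 4 remove [sydq,rkmp] add [bebpg,eal] -> 11 lines: knxa goi vzkl zgj jlk bebpg eal niee ocic bknl lvb
Hunk 5: at line 1 remove [vzkl,zgj] add [lzmw,tlmpl] -> 11 lines: knxa goi lzmw tlmpl jlk bebpg eal niee ocic bknl lvb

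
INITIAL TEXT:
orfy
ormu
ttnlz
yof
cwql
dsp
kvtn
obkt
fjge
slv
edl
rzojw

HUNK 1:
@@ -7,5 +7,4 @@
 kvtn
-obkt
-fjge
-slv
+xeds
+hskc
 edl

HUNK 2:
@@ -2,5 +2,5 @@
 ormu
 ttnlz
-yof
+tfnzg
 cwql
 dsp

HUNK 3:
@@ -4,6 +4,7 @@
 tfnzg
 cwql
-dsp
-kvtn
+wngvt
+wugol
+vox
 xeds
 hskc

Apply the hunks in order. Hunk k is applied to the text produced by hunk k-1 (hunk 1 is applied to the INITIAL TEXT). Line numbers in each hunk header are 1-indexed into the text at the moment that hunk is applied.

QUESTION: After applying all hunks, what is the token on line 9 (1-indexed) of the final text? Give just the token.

Hunk 1: at line 7 remove [obkt,fjge,slv] add [xeds,hskc] -> 11 lines: orfy ormu ttnlz yof cwql dsp kvtn xeds hskc edl rzojw
Hunk 2: at line 2 remove [yof] add [tfnzg] -> 11 lines: orfy ormu ttnlz tfnzg cwql dsp kvtn xeds hskc edl rzojw
Hunk 3: at line 4 remove [dsp,kvtn] add [wngvt,wugol,vox] -> 12 lines: orfy ormu ttnlz tfnzg cwql wngvt wugol vox xeds hskc edl rzojw
Final line 9: xeds

Answer: xeds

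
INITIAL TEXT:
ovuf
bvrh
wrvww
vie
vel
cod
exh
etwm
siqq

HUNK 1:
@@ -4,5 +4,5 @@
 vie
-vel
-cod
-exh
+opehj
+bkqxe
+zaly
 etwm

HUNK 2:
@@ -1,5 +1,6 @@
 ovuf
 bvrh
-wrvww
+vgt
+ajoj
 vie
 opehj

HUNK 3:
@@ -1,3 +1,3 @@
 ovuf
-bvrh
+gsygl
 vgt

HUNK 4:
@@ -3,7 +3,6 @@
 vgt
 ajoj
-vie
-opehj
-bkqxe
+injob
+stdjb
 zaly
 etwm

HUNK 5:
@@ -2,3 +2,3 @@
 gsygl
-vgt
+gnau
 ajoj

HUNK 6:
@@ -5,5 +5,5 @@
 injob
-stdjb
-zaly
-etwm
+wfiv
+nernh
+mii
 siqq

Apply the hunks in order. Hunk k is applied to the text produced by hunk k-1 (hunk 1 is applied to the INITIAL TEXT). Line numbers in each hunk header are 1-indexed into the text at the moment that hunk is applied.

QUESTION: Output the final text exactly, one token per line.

Answer: ovuf
gsygl
gnau
ajoj
injob
wfiv
nernh
mii
siqq

Derivation:
Hunk 1: at line 4 remove [vel,cod,exh] add [opehj,bkqxe,zaly] -> 9 lines: ovuf bvrh wrvww vie opehj bkqxe zaly etwm siqq
Hunk 2: at line 1 remove [wrvww] add [vgt,ajoj] -> 10 lines: ovuf bvrh vgt ajoj vie opehj bkqxe zaly etwm siqq
Hunk 3: at line 1 remove [bvrh] add [gsygl] -> 10 lines: ovuf gsygl vgt ajoj vie opehj bkqxe zaly etwm siqq
Hunk 4: at line 3 remove [vie,opehj,bkqxe] add [injob,stdjb] -> 9 lines: ovuf gsygl vgt ajoj injob stdjb zaly etwm siqq
Hunk 5: at line 2 remove [vgt] add [gnau] -> 9 lines: ovuf gsygl gnau ajoj injob stdjb zaly etwm siqq
Hunk 6: at line 5 remove [stdjb,zaly,etwm] add [wfiv,nernh,mii] -> 9 lines: ovuf gsygl gnau ajoj injob wfiv nernh mii siqq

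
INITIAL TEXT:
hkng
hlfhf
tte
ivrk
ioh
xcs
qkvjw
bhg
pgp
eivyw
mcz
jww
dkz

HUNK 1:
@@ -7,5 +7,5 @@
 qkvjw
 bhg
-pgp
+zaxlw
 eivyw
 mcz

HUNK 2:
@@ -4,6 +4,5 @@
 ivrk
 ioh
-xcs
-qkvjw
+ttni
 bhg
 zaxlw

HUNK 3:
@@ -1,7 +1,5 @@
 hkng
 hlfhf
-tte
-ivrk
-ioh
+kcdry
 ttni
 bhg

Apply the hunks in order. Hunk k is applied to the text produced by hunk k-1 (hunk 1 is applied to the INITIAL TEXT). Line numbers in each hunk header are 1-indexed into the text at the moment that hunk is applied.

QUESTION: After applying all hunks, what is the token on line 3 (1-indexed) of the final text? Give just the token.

Answer: kcdry

Derivation:
Hunk 1: at line 7 remove [pgp] add [zaxlw] -> 13 lines: hkng hlfhf tte ivrk ioh xcs qkvjw bhg zaxlw eivyw mcz jww dkz
Hunk 2: at line 4 remove [xcs,qkvjw] add [ttni] -> 12 lines: hkng hlfhf tte ivrk ioh ttni bhg zaxlw eivyw mcz jww dkz
Hunk 3: at line 1 remove [tte,ivrk,ioh] add [kcdry] -> 10 lines: hkng hlfhf kcdry ttni bhg zaxlw eivyw mcz jww dkz
Final line 3: kcdry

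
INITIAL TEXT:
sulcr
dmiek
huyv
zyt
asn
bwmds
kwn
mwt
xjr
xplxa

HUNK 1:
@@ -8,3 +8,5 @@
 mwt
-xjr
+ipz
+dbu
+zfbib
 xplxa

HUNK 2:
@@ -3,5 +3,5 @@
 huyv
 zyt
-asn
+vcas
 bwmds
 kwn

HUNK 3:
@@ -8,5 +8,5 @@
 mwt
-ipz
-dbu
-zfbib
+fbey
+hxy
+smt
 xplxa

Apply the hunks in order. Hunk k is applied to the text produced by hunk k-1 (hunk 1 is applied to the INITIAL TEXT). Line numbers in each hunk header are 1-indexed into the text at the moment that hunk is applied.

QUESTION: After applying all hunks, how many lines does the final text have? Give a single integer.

Answer: 12

Derivation:
Hunk 1: at line 8 remove [xjr] add [ipz,dbu,zfbib] -> 12 lines: sulcr dmiek huyv zyt asn bwmds kwn mwt ipz dbu zfbib xplxa
Hunk 2: at line 3 remove [asn] add [vcas] -> 12 lines: sulcr dmiek huyv zyt vcas bwmds kwn mwt ipz dbu zfbib xplxa
Hunk 3: at line 8 remove [ipz,dbu,zfbib] add [fbey,hxy,smt] -> 12 lines: sulcr dmiek huyv zyt vcas bwmds kwn mwt fbey hxy smt xplxa
Final line count: 12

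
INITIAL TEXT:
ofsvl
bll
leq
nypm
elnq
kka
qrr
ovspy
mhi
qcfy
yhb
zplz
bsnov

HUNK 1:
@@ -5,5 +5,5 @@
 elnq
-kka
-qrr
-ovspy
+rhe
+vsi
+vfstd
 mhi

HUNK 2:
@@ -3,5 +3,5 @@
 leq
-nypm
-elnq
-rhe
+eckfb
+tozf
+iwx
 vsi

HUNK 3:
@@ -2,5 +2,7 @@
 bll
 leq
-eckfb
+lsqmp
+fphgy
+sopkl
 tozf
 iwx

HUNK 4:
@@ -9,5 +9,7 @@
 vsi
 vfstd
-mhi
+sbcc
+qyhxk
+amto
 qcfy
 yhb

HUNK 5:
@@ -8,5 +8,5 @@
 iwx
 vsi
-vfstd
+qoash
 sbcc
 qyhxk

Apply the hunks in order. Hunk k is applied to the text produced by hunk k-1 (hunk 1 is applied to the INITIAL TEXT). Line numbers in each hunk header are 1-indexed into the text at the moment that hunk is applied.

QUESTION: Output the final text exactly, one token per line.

Answer: ofsvl
bll
leq
lsqmp
fphgy
sopkl
tozf
iwx
vsi
qoash
sbcc
qyhxk
amto
qcfy
yhb
zplz
bsnov

Derivation:
Hunk 1: at line 5 remove [kka,qrr,ovspy] add [rhe,vsi,vfstd] -> 13 lines: ofsvl bll leq nypm elnq rhe vsi vfstd mhi qcfy yhb zplz bsnov
Hunk 2: at line 3 remove [nypm,elnq,rhe] add [eckfb,tozf,iwx] -> 13 lines: ofsvl bll leq eckfb tozf iwx vsi vfstd mhi qcfy yhb zplz bsnov
Hunk 3: at line 2 remove [eckfb] add [lsqmp,fphgy,sopkl] -> 15 lines: ofsvl bll leq lsqmp fphgy sopkl tozf iwx vsi vfstd mhi qcfy yhb zplz bsnov
Hunk 4: at line 9 remove [mhi] add [sbcc,qyhxk,amto] -> 17 lines: ofsvl bll leq lsqmp fphgy sopkl tozf iwx vsi vfstd sbcc qyhxk amto qcfy yhb zplz bsnov
Hunk 5: at line 8 remove [vfstd] add [qoash] -> 17 lines: ofsvl bll leq lsqmp fphgy sopkl tozf iwx vsi qoash sbcc qyhxk amto qcfy yhb zplz bsnov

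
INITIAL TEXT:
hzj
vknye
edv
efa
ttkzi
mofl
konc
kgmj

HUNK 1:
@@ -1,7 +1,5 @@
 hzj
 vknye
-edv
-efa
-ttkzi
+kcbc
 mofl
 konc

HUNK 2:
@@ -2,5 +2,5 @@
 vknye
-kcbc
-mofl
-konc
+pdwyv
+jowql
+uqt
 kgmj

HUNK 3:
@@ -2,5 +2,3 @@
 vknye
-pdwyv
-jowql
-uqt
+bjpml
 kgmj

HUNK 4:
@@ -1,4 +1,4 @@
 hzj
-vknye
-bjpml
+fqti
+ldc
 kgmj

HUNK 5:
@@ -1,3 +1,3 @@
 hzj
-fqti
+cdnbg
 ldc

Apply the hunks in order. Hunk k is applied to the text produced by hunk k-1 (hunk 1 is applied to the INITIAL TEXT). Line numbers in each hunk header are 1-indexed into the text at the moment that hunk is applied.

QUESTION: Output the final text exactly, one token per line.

Answer: hzj
cdnbg
ldc
kgmj

Derivation:
Hunk 1: at line 1 remove [edv,efa,ttkzi] add [kcbc] -> 6 lines: hzj vknye kcbc mofl konc kgmj
Hunk 2: at line 2 remove [kcbc,mofl,konc] add [pdwyv,jowql,uqt] -> 6 lines: hzj vknye pdwyv jowql uqt kgmj
Hunk 3: at line 2 remove [pdwyv,jowql,uqt] add [bjpml] -> 4 lines: hzj vknye bjpml kgmj
Hunk 4: at line 1 remove [vknye,bjpml] add [fqti,ldc] -> 4 lines: hzj fqti ldc kgmj
Hunk 5: at line 1 remove [fqti] add [cdnbg] -> 4 lines: hzj cdnbg ldc kgmj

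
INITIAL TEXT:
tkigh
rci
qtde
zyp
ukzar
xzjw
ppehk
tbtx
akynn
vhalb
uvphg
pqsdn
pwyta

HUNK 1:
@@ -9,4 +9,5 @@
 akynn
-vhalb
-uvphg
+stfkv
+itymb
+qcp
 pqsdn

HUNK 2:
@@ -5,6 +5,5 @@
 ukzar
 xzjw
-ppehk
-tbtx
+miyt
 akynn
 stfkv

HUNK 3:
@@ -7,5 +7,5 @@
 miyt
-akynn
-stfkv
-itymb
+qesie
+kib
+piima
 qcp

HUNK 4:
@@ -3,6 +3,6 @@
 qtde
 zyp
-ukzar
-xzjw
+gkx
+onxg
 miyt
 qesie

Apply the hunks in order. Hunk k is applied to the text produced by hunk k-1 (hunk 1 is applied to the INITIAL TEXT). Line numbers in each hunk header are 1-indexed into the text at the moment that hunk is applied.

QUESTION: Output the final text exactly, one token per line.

Hunk 1: at line 9 remove [vhalb,uvphg] add [stfkv,itymb,qcp] -> 14 lines: tkigh rci qtde zyp ukzar xzjw ppehk tbtx akynn stfkv itymb qcp pqsdn pwyta
Hunk 2: at line 5 remove [ppehk,tbtx] add [miyt] -> 13 lines: tkigh rci qtde zyp ukzar xzjw miyt akynn stfkv itymb qcp pqsdn pwyta
Hunk 3: at line 7 remove [akynn,stfkv,itymb] add [qesie,kib,piima] -> 13 lines: tkigh rci qtde zyp ukzar xzjw miyt qesie kib piima qcp pqsdn pwyta
Hunk 4: at line 3 remove [ukzar,xzjw] add [gkx,onxg] -> 13 lines: tkigh rci qtde zyp gkx onxg miyt qesie kib piima qcp pqsdn pwyta

Answer: tkigh
rci
qtde
zyp
gkx
onxg
miyt
qesie
kib
piima
qcp
pqsdn
pwyta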